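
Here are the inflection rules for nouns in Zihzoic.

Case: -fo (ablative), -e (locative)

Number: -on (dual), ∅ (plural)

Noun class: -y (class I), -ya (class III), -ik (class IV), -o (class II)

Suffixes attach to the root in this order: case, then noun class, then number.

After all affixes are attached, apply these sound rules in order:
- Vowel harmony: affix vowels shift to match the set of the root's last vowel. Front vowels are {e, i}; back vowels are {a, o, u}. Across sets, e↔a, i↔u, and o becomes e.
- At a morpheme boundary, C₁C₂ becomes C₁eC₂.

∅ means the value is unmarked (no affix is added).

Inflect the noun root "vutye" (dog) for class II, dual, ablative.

Attach case ablative -fo → vutyefo.
Attach noun class class II -o → vutyefoo.
Attach number dual -on → vutyefooon.
Apply vowel harmony: vutyefooon → vutyefeeen.
Epenthesis: no change.

vutyefeeen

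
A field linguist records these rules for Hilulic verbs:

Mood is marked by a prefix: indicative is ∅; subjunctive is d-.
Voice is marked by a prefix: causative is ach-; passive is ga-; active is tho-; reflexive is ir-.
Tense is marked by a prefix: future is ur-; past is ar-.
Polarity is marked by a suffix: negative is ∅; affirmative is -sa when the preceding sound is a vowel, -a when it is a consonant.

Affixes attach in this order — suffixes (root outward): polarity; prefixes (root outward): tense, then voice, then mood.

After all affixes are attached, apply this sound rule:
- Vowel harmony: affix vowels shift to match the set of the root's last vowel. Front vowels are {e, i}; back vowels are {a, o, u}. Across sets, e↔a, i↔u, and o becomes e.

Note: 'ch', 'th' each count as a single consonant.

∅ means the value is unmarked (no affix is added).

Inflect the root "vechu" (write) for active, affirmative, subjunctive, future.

dthourvechusa

Attach tense future ur- → urvechu.
Attach voice active tho- → thourvechu.
Attach polarity affirmative -sa (after vowel 'u') → thourvechusa.
Attach mood subjunctive d- → dthourvechusa.
Vowel harmony: no change.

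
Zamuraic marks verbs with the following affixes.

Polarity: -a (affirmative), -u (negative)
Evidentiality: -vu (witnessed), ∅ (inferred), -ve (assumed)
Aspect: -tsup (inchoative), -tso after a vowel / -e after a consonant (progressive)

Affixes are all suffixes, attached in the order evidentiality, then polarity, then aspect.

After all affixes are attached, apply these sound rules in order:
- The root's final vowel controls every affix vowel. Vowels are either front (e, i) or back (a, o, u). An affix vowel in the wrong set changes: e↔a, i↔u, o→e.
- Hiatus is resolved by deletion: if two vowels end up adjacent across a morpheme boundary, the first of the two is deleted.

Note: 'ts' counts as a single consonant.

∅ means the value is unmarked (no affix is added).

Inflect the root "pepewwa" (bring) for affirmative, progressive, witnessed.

pepewwavatso

Attach evidentiality witnessed -vu → pepewwavu.
Attach polarity affirmative -a → pepewwavua.
Attach aspect progressive -tso (after vowel 'a') → pepewwavuatso.
Vowel harmony: no change.
Apply vowel deletion: pepewwavuatso → pepewwavatso.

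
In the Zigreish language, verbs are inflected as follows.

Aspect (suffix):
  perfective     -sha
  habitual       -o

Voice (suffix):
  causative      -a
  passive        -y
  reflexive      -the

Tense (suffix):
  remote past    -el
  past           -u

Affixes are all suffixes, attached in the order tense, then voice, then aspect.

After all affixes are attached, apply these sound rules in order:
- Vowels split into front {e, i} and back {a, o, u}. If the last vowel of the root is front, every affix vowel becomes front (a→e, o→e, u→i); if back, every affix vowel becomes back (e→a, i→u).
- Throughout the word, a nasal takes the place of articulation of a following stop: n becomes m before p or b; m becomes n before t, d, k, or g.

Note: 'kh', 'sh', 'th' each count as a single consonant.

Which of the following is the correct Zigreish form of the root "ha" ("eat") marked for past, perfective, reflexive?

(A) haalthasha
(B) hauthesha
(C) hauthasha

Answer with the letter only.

Attach tense past -u → hau.
Attach voice reflexive -the → hauthe.
Attach aspect perfective -sha → hauthesha.
Apply vowel harmony: hauthesha → hauthasha.
Nasal assimilation: no change.
So the correct form is hauthasha, option (C).
(B) hauthesha is wrong: it fails to apply the sound rule(s).
(A) haalthasha is wrong: it uses remote past instead of past for tense.

C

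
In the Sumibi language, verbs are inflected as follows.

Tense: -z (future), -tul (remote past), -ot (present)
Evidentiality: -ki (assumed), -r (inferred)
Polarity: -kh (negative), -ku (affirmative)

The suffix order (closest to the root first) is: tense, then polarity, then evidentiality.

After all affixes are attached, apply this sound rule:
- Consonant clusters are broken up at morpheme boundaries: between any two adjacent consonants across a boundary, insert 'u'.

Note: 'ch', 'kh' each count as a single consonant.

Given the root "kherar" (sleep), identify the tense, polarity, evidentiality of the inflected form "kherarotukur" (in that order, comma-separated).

present, affirmative, inferred

Segment: kherar-ot-ku-r.
tense: -ot → present.
polarity: -ku → affirmative.
evidentiality: -r → inferred.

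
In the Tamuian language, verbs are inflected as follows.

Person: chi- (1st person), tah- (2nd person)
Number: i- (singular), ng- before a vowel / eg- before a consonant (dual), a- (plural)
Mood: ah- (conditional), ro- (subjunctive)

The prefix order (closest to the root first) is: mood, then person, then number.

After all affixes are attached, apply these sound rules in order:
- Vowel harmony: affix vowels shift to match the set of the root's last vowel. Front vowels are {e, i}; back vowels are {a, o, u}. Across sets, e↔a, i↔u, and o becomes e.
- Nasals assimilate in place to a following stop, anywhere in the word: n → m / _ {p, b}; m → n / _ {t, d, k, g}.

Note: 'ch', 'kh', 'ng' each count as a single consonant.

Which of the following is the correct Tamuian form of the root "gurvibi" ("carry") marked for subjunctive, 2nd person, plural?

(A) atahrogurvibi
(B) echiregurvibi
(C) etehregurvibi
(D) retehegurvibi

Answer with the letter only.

Attach mood subjunctive ro- → rogurvibi.
Attach person 2nd person tah- → tahrogurvibi.
Attach number plural a- → atahrogurvibi.
Apply vowel harmony: atahrogurvibi → etehregurvibi.
Nasal assimilation: no change.
So the correct form is etehregurvibi, option (C).
(D) retehegurvibi is wrong: it has the affixes in the wrong order.
(A) atahrogurvibi is wrong: it fails to apply the sound rule(s).
(B) echiregurvibi is wrong: it uses 1st person instead of 2nd person for person.

C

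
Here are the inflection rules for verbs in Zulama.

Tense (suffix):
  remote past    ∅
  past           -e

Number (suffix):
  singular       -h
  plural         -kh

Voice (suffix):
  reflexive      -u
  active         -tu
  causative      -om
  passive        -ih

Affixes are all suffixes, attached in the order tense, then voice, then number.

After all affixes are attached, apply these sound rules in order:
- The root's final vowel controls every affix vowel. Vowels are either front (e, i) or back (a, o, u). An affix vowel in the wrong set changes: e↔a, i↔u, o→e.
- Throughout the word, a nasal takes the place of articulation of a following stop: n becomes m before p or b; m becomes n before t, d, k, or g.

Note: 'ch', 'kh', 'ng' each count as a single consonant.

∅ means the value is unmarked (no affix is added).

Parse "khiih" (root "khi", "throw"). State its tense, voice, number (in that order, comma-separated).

remote past, reflexive, singular

Segment: khi-u-h.
tense: ∅ → remote past.
voice: -u → reflexive.
number: -h → singular.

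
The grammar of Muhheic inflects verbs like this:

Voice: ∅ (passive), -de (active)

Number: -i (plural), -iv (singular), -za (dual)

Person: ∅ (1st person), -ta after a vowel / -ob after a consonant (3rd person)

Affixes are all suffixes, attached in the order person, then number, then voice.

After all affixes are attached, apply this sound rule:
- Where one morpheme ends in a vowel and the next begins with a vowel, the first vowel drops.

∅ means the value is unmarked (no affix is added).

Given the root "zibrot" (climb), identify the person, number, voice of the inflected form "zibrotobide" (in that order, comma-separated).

3rd person, plural, active

Segment: zibrot-ob-i-de.
person: -ta/ob → 3rd person.
number: -i → plural.
voice: -de → active.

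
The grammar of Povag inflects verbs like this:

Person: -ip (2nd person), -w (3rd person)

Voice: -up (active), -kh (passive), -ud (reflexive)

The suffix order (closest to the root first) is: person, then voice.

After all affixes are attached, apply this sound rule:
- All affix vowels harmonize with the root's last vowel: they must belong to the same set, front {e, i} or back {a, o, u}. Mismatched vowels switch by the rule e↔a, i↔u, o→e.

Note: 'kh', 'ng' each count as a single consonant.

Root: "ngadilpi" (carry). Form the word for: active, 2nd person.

Attach person 2nd person -ip → ngadilpiip.
Attach voice active -up → ngadilpiipup.
Apply vowel harmony: ngadilpiipup → ngadilpiipip.

ngadilpiipip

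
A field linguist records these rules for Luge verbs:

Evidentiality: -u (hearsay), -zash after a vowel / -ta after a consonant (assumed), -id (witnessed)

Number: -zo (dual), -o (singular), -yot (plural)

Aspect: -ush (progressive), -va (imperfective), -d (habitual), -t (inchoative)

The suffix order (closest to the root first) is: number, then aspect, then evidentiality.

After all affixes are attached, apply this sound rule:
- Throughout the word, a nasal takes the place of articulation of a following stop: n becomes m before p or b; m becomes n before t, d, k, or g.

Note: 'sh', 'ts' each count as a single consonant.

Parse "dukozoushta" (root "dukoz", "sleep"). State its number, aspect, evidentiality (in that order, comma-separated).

Segment: dukoz-o-ush-ta.
number: -o → singular.
aspect: -ush → progressive.
evidentiality: -zash/ta → assumed.

singular, progressive, assumed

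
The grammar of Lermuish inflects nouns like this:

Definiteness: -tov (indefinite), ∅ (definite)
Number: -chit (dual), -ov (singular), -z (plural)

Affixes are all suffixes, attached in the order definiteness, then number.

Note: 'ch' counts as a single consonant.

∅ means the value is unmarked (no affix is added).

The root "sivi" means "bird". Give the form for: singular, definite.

definiteness = definite: zero marking, form stays sivi.
Attach number singular -ov → siviov.

siviov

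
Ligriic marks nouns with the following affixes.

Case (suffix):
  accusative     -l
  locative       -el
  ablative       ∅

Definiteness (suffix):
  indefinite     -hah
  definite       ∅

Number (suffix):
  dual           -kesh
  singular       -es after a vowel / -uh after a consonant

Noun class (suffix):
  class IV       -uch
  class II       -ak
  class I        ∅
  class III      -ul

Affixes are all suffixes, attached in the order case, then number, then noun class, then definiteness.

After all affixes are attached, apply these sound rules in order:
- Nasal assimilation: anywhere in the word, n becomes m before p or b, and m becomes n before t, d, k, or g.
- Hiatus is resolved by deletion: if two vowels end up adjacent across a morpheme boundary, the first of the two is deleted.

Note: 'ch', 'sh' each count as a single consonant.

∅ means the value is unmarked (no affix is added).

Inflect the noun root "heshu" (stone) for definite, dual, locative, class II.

heshelkeshak

Attach case locative -el → heshuel.
Attach number dual -kesh → heshuelkesh.
Attach noun class class II -ak → heshuelkeshak.
definiteness = definite: zero marking, form stays heshuelkeshak.
Nasal assimilation: no change.
Apply vowel deletion: heshuelkeshak → heshelkeshak.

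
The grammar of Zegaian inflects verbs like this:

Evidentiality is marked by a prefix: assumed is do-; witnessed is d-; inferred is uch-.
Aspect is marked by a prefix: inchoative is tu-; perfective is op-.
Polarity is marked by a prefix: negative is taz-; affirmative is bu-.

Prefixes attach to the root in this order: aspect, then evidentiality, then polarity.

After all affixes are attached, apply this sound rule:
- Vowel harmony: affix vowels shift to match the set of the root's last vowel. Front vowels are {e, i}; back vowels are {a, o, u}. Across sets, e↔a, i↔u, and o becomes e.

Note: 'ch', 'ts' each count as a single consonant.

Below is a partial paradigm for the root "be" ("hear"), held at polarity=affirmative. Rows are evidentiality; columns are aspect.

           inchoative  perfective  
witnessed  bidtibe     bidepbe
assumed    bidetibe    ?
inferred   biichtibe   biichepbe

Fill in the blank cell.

Attach aspect perfective op- → opbe.
Attach evidentiality assumed do- → doopbe.
Attach polarity affirmative bu- → budoopbe.
Apply vowel harmony: budoopbe → bideepbe.

bideepbe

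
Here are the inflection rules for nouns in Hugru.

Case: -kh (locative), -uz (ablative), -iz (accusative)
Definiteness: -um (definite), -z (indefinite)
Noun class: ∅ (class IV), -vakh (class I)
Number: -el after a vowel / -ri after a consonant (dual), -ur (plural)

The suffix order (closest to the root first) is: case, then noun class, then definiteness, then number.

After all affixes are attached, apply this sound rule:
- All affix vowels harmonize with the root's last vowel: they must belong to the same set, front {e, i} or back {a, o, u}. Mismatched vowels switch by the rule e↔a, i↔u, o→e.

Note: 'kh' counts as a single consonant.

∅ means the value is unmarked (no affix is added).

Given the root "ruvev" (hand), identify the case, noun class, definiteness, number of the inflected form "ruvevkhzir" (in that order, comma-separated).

locative, class IV, indefinite, plural

Segment: ruvev-kh-z-ur.
case: -kh → locative.
noun class: ∅ → class IV.
definiteness: -z → indefinite.
number: -ur → plural.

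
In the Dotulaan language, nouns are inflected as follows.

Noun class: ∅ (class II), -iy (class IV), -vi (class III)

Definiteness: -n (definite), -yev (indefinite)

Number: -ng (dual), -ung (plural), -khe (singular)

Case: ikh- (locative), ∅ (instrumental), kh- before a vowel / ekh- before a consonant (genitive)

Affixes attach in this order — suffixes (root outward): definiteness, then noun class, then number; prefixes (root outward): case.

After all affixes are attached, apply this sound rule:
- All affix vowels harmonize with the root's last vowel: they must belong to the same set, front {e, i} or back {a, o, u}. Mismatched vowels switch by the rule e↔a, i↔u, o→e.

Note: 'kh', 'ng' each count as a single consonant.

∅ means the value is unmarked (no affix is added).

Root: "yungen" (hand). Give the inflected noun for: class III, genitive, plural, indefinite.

ekhyungenyevviing

Attach definiteness indefinite -yev → yungenyev.
Attach noun class class III -vi → yungenyevvi.
Attach case genitive ekh- (before consonant 'y') → ekhyungenyevvi.
Attach number plural -ung → ekhyungenyevviung.
Apply vowel harmony: ekhyungenyevviung → ekhyungenyevviing.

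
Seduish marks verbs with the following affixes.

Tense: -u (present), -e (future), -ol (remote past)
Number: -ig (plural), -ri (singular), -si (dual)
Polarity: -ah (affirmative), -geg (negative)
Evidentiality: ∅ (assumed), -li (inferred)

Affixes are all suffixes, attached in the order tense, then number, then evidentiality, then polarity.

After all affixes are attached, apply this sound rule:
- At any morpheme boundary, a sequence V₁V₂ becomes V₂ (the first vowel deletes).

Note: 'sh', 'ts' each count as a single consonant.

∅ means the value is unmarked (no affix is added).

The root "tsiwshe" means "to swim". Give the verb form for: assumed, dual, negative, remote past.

Attach tense remote past -ol → tsiwsheol.
Attach number dual -si → tsiwsheolsi.
evidentiality = assumed: zero marking, form stays tsiwsheolsi.
Attach polarity negative -geg → tsiwsheolsigeg.
Apply vowel deletion: tsiwsheolsigeg → tsiwsholsigeg.

tsiwsholsigeg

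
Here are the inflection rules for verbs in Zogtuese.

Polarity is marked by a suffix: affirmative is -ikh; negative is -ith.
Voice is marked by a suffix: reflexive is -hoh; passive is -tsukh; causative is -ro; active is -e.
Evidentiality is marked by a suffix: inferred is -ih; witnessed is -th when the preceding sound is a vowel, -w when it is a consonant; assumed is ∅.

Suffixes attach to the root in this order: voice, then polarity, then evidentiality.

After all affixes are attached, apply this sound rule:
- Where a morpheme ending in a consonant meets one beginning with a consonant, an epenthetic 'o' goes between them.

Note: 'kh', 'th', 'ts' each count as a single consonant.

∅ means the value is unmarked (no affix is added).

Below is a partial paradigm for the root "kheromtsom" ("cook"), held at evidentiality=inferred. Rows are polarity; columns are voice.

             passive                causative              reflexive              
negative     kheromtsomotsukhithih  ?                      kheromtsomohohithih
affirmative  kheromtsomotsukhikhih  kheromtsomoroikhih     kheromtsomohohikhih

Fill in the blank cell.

Attach voice causative -ro → kheromtsomro.
Attach polarity negative -ith → kheromtsomroith.
Attach evidentiality inferred -ih → kheromtsomroithih.
Apply epenthesis: kheromtsomroithih → kheromtsomoroithih.

kheromtsomoroithih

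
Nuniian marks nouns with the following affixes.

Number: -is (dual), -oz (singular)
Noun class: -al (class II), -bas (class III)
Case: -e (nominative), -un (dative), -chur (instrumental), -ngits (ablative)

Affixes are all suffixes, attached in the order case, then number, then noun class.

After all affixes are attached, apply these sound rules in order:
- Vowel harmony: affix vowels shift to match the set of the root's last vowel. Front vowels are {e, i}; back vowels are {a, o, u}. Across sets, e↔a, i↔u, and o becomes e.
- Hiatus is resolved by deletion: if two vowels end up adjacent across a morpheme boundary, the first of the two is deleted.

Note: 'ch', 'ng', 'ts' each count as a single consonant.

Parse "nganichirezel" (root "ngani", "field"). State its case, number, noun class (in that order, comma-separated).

Segment: ngani-chur-oz-al.
case: -chur → instrumental.
number: -oz → singular.
noun class: -al → class II.

instrumental, singular, class II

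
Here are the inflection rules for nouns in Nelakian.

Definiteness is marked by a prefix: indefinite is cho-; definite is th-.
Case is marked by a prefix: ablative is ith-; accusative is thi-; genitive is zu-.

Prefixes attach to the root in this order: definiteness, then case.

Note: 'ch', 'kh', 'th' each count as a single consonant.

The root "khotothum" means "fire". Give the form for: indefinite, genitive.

Attach definiteness indefinite cho- → chokhotothum.
Attach case genitive zu- → zuchokhotothum.

zuchokhotothum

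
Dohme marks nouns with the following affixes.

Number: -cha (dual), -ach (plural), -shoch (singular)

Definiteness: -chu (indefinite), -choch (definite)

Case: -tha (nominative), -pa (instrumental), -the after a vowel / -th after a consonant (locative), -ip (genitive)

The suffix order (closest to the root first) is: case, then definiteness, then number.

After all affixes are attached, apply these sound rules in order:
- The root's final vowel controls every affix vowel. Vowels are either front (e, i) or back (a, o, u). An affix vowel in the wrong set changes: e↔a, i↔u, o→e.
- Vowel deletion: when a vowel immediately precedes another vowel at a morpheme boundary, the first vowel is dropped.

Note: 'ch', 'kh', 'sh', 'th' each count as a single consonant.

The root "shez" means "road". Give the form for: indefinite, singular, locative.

shezthchishech

Attach case locative -th (after consonant 'z') → shezth.
Attach definiteness indefinite -chu → shezthchu.
Attach number singular -shoch → shezthchushoch.
Apply vowel harmony: shezthchushoch → shezthchishech.
Vowel deletion: no change.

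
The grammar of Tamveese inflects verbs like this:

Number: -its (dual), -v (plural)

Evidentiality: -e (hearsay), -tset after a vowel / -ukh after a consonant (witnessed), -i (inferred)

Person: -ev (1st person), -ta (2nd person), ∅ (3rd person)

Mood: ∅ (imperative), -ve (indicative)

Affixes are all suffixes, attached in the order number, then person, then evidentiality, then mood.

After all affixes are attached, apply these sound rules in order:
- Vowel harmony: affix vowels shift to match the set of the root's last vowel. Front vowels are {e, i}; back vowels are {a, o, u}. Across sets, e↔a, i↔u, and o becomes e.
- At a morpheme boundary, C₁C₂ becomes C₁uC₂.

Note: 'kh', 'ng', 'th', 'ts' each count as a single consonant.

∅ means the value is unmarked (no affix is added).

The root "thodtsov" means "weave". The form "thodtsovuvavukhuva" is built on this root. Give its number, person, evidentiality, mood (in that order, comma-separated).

Segment: thodtsov-v-ev-ukh-ve.
number: -v → plural.
person: -ev → 1st person.
evidentiality: -tset/ukh → witnessed.
mood: -ve → indicative.

plural, 1st person, witnessed, indicative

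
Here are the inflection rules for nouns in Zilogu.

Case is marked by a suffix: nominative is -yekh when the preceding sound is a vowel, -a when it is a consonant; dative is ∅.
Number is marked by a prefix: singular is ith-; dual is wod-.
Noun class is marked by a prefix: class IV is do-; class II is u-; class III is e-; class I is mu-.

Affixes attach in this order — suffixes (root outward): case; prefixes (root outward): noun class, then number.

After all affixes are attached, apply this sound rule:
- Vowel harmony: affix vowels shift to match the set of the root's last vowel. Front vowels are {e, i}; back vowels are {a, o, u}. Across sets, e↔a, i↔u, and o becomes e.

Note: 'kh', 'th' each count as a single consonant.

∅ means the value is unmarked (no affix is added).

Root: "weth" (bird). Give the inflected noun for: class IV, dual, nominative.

Attach case nominative -a (after consonant 'th') → wetha.
Attach noun class class IV do- → dowetha.
Attach number dual wod- → woddowetha.
Apply vowel harmony: woddowetha → weddewethe.

weddewethe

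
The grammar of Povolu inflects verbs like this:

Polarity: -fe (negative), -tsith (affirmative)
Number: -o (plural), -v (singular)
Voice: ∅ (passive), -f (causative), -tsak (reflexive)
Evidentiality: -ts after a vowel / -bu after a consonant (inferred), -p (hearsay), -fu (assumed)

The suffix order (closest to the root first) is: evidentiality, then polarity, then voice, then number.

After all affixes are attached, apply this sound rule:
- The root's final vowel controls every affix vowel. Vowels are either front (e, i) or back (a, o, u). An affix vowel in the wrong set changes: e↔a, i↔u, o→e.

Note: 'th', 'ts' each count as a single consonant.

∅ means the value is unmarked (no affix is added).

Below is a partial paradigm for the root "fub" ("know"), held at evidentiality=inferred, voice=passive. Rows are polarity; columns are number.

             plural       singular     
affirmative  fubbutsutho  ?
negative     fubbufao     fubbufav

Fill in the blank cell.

Attach evidentiality inferred -bu (after consonant 'b') → fubbu.
Attach polarity affirmative -tsith → fubbutsith.
voice = passive: zero marking, form stays fubbutsith.
Attach number singular -v → fubbutsithv.
Apply vowel harmony: fubbutsithv → fubbutsuthv.

fubbutsuthv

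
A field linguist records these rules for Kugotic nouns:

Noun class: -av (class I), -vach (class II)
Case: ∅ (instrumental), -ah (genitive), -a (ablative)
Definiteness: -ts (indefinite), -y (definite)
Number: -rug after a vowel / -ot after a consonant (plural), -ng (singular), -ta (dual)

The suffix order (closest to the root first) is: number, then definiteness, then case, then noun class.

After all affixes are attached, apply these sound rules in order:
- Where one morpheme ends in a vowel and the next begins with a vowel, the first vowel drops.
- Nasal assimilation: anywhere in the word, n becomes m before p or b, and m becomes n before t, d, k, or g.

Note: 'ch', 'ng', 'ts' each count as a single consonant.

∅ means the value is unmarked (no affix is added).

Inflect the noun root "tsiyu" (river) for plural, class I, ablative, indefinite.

tsiyurugtsav

Attach number plural -rug (after vowel 'u') → tsiyurug.
Attach definiteness indefinite -ts → tsiyurugts.
Attach case ablative -a → tsiyurugtsa.
Attach noun class class I -av → tsiyurugtsaav.
Apply vowel deletion: tsiyurugtsaav → tsiyurugtsav.
Nasal assimilation: no change.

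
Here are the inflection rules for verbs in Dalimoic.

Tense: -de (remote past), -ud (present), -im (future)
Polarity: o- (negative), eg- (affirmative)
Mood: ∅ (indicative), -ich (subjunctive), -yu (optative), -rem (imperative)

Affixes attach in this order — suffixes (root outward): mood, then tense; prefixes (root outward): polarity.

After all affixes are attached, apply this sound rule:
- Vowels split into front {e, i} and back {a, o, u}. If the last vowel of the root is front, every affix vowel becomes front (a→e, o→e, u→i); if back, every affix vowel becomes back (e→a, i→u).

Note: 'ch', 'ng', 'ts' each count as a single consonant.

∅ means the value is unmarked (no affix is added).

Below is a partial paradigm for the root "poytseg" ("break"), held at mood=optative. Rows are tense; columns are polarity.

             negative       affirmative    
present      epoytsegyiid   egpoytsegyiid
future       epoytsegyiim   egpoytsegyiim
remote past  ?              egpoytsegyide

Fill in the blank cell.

epoytsegyide

Attach polarity negative o- → opoytseg.
Attach mood optative -yu → opoytsegyu.
Attach tense remote past -de → opoytsegyude.
Apply vowel harmony: opoytsegyude → epoytsegyide.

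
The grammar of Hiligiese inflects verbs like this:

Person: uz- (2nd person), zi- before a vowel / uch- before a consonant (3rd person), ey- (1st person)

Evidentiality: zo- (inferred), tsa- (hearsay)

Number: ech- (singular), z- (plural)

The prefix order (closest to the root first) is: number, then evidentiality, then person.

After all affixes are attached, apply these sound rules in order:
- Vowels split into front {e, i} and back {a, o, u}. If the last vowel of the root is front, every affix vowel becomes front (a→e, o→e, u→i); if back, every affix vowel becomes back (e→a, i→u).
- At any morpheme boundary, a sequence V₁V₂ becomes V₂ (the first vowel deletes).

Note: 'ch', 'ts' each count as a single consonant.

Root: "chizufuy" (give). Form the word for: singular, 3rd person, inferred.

uchzachchizufuy

Attach number singular ech- → echchizufuy.
Attach evidentiality inferred zo- → zoechchizufuy.
Attach person 3rd person uch- (before consonant 'z') → uchzoechchizufuy.
Apply vowel harmony: uchzoechchizufuy → uchzoachchizufuy.
Apply vowel deletion: uchzoachchizufuy → uchzachchizufuy.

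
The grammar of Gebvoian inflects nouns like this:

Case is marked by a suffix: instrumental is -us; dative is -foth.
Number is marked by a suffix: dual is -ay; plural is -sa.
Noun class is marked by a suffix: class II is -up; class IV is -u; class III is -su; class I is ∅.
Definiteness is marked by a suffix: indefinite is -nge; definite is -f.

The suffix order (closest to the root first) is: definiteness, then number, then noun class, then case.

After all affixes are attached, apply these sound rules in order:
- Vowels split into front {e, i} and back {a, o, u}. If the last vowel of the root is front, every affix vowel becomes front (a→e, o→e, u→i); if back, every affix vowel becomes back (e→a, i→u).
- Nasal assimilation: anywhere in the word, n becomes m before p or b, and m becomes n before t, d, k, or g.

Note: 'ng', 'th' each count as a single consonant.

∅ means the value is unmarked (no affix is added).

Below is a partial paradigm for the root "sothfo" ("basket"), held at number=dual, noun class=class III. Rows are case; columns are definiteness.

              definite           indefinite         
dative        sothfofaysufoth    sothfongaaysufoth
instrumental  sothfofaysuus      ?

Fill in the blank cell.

sothfongaaysuus

Attach definiteness indefinite -nge → sothfonge.
Attach number dual -ay → sothfongeay.
Attach noun class class III -su → sothfongeaysu.
Attach case instrumental -us → sothfongeaysuus.
Apply vowel harmony: sothfongeaysuus → sothfongaaysuus.
Nasal assimilation: no change.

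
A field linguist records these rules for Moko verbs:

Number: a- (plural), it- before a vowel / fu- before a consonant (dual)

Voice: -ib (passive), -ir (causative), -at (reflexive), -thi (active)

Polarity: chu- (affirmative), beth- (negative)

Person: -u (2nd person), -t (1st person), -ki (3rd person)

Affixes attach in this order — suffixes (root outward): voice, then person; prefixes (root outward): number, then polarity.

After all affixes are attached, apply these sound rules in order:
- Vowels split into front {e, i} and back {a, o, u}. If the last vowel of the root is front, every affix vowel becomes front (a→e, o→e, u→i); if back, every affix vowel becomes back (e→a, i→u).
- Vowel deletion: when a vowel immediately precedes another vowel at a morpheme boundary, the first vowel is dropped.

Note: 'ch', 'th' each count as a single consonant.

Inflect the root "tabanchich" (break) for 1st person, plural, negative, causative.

bethetabanchichirt

Attach number plural a- → atabanchich.
Attach voice causative -ir → atabanchichir.
Attach polarity negative beth- → bethatabanchichir.
Attach person 1st person -t → bethatabanchichirt.
Apply vowel harmony: bethatabanchichirt → bethetabanchichirt.
Vowel deletion: no change.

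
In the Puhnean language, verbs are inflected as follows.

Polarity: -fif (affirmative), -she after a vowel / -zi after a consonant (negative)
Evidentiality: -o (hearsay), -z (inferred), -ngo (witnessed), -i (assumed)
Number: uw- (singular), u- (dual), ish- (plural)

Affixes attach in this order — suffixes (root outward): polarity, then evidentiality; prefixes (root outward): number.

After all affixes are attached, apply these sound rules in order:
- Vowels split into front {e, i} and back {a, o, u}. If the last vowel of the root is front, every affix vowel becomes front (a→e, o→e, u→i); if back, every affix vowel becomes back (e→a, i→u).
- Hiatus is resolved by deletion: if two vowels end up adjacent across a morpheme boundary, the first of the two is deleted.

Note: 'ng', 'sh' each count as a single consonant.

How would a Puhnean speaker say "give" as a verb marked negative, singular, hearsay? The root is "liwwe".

Attach polarity negative -she (after vowel 'e') → liwweshe.
Attach number singular uw- → uwliwweshe.
Attach evidentiality hearsay -o → uwliwwesheo.
Apply vowel harmony: uwliwwesheo → iwliwweshee.
Apply vowel deletion: iwliwweshee → iwliwweshe.

iwliwweshe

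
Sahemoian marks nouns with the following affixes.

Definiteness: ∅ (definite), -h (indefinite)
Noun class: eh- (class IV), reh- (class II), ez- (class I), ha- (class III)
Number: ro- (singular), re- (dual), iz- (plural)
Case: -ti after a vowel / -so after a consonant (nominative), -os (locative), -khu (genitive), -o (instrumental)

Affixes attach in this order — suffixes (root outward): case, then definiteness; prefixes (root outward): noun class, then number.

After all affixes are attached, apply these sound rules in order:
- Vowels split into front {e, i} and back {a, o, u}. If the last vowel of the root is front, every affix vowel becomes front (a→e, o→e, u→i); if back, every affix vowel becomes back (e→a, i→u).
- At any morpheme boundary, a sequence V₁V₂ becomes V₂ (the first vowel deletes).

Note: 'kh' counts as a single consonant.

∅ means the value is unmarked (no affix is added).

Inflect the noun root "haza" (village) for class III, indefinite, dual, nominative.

Attach noun class class III ha- → hahaza.
Attach case nominative -ti (after vowel 'a') → hahazati.
Attach definiteness indefinite -h → hahazatih.
Attach number dual re- → rehahazatih.
Apply vowel harmony: rehahazatih → rahahazatuh.
Vowel deletion: no change.

rahahazatuh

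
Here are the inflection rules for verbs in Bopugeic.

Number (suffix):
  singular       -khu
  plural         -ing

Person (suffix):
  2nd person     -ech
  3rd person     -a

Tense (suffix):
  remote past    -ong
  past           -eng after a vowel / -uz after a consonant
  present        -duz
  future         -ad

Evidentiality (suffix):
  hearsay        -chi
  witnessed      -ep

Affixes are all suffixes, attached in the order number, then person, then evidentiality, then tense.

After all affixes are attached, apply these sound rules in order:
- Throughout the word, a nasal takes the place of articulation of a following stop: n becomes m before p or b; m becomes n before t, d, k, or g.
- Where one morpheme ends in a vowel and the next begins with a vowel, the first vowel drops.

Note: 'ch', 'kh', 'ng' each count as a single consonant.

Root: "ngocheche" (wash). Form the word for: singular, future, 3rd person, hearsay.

Attach number singular -khu → ngochechekhu.
Attach person 3rd person -a → ngochechekhua.
Attach evidentiality hearsay -chi → ngochechekhuachi.
Attach tense future -ad → ngochechekhuachiad.
Nasal assimilation: no change.
Apply vowel deletion: ngochechekhuachiad → ngochechekhachad.

ngochechekhachad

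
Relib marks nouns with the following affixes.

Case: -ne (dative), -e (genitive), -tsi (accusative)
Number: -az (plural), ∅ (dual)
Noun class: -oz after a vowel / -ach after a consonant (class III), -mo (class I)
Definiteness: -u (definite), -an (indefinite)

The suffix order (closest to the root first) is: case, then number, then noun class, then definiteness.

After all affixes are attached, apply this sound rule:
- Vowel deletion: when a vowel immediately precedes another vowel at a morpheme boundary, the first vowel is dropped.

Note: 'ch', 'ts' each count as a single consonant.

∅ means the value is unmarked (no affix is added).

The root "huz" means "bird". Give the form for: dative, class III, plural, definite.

huznazachu

Attach case dative -ne → huzne.
Attach number plural -az → huzneaz.
Attach noun class class III -ach (after consonant 'z') → huzneazach.
Attach definiteness definite -u → huzneazachu.
Apply vowel deletion: huzneazachu → huznazachu.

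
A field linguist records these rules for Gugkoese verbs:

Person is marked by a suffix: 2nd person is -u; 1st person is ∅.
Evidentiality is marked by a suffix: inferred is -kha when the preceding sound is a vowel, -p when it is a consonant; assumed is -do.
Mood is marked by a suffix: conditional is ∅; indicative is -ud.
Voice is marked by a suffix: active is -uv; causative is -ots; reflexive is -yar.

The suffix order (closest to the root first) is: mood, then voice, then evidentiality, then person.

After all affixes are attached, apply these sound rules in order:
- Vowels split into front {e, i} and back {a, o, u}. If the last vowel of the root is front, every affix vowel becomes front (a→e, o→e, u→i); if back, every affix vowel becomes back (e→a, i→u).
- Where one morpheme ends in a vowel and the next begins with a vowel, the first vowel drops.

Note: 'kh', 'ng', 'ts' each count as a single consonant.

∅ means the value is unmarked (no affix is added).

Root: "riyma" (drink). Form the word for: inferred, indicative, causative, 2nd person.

riymudotspu

Attach mood indicative -ud → riymaud.
Attach voice causative -ots → riymaudots.
Attach evidentiality inferred -p (after consonant 'ts') → riymaudotsp.
Attach person 2nd person -u → riymaudotspu.
Vowel harmony: no change.
Apply vowel deletion: riymaudotspu → riymudotspu.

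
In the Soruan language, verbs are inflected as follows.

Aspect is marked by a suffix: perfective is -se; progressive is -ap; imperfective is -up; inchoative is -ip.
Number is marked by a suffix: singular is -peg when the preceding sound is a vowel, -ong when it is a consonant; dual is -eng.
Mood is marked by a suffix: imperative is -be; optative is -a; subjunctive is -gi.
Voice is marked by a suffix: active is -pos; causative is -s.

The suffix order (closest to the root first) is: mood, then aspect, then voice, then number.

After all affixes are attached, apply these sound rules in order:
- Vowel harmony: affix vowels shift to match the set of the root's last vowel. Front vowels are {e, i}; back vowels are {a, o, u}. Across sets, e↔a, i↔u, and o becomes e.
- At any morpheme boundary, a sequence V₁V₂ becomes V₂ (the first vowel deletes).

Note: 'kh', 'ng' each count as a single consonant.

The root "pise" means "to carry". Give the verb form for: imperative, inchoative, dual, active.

pisebippeseng

Attach mood imperative -be → pisebe.
Attach aspect inchoative -ip → pisebeip.
Attach voice active -pos → pisebeippos.
Attach number dual -eng → pisebeipposeng.
Apply vowel harmony: pisebeipposeng → pisebeippeseng.
Apply vowel deletion: pisebeippeseng → pisebippeseng.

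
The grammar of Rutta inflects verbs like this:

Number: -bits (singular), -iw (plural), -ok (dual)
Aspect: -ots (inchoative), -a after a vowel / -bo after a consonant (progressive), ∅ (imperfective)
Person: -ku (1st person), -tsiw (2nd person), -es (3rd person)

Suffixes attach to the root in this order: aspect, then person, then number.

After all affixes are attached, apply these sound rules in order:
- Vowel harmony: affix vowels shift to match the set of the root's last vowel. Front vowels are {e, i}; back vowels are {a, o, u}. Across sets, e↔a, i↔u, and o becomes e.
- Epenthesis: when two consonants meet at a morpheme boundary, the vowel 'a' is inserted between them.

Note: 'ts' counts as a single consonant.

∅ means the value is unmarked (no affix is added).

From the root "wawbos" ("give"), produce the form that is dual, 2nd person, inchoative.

wawbosotsatsuwok

Attach aspect inchoative -ots → wawbosots.
Attach person 2nd person -tsiw → wawbosotstsiw.
Attach number dual -ok → wawbosotstsiwok.
Apply vowel harmony: wawbosotstsiwok → wawbosotstsuwok.
Apply epenthesis: wawbosotstsuwok → wawbosotsatsuwok.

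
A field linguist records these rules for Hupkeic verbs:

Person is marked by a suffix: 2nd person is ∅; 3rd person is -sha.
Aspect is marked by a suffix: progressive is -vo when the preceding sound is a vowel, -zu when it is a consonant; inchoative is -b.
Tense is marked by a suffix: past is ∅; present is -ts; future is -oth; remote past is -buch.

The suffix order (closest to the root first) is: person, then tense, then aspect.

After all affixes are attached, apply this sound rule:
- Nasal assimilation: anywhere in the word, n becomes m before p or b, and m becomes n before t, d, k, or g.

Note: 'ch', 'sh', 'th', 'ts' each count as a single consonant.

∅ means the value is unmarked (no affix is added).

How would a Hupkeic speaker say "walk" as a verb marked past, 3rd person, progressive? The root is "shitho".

shithoshavo

Attach person 3rd person -sha → shithosha.
tense = past: zero marking, form stays shithosha.
Attach aspect progressive -vo (after vowel 'a') → shithoshavo.
Nasal assimilation: no change.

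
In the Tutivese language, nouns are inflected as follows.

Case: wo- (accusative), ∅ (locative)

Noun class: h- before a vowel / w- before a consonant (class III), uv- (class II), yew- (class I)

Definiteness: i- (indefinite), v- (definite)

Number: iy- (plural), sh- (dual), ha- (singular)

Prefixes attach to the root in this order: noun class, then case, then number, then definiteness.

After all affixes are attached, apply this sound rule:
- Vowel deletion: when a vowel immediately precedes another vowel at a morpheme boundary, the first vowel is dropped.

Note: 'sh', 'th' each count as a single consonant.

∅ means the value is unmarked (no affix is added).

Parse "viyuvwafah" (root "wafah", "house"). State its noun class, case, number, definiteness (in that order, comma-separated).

Segment: v-iy-uv-wafah.
noun class: uv- → class II.
case: ∅ → locative.
number: iy- → plural.
definiteness: v- → definite.

class II, locative, plural, definite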